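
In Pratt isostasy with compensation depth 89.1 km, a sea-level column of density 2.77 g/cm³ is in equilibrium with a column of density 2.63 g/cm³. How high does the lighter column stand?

ρ_ref D = ρ (D + h) → h = D (ρ_ref − ρ)/ρ.
h = 89.1 km × (2.77 − 2.63)/2.63 = 4.74 km.

4.74 km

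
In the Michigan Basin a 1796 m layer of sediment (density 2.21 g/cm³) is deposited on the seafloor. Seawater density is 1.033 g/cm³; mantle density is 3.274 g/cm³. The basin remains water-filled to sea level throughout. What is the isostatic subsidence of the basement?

943 m

Submarine loading: the sediment displaces seawater, and the subsidence is in turn flooded, so s (ρ_m − ρ_w) = t (ρ_sed − ρ_w).
s = 1796 m × (2.21 − 1.033) / (3.274 − 1.033) = 943 m.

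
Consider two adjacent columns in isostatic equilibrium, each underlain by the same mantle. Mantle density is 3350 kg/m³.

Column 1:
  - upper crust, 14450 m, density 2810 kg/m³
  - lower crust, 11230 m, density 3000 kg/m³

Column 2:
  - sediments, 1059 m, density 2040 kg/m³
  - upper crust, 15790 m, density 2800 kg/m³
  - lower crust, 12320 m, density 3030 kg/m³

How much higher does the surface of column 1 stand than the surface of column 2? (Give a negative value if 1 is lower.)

−681 m

For any compensation level in the mantle, the mantle terms cancel and isostasy reduces to e = (Σt_1 − Σt_2) − (Σ(ρt)_1 − Σ(ρt)_2) / ρ_m.
Σt_1 = 25680 m; Σt_2 = 29169 m; Σ(ρt)_1 = 74294500; Σ(ρt)_2 = 83701960 (in m·kg/m³).
e = (25680 − 29169) − (74294500 − 83701960) / 3350 = −681 m.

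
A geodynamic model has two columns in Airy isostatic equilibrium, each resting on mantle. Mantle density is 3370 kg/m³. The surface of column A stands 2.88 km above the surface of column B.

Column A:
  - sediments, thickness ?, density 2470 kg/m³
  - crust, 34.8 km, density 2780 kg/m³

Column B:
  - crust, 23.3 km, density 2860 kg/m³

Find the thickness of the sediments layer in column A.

1.17 km

Take the compensation level at the base of the deeper column (depth z_c below the surface of column A) and equate Σ ρ_i t_i down to z_c; mantle fills any gap and the z_c terms cancel.
Column A: x×2470 + 34.8×2780 + (z_c − 34.8 − x)×3370
Column B: 2.88×0 + 23.3×2860 + (z_c − 2.88 − 23.3)×3370
The z_c×3370 term appears on both sides and cancels. Collect the known terms of each column as K = Σ(ρt)_known − 3370 × (depth of known layers): K_A = 96744 − 3370×34.8 = −20532; K_B = 66638 − 3370×(2.88 + 23.3) = −21588.6.
Balance: K_A − x×(3370 − 2470) = K_B, so x = (K_A − K_B)/(3370 − 2470) = 1056.6/900 = 1.17 km.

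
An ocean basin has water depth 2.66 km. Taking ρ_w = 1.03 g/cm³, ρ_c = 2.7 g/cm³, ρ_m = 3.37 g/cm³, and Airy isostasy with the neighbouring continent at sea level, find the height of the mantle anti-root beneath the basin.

In Airy isostatic equilibrium: replacing crust with seawater at the top is compensated by replacing crust with mantle at the base: d (ρ_c − ρ_w) = a (ρ_m − ρ_c).
a = d (ρ_c − ρ_w)/(ρ_m − ρ_c) = 2.66 km × 1.67/0.67 = 6.63 km.

6.63 km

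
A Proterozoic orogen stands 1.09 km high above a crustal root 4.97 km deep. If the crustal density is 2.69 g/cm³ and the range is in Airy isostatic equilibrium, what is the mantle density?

3.28 g/cm³

Airy balance: ρ_c h = (ρ_m − ρ_c) r → ρ_m = ρ_c (1 + h/r).
ρ_m = 2.69 × (1 + 1.09 km/4.97 km) = 3.28 g/cm³.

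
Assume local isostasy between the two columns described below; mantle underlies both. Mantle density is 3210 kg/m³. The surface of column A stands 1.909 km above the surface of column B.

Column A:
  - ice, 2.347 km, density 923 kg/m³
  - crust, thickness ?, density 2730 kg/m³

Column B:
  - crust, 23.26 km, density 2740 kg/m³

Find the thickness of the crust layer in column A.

24.4 km

Take the compensation level at the base of the deeper column (depth z_c below the surface of column A) and equate Σ ρ_i t_i down to z_c; mantle fills any gap and the z_c terms cancel.
Column A: 2.347×923 + x×2730 + (z_c − 2.347 − x)×3210
Column B: 1.909×0 + 23.26×2740 + (z_c − 1.909 − 23.26)×3210
The z_c×3210 term appears on both sides and cancels. Collect the known terms of each column as K = Σ(ρt)_known − 3210 × (depth of known layers): K_A = 2166.281 − 3210×2.347 = −5367.589; K_B = 63732.4 − 3210×(1.909 + 23.26) = −17060.09.
Balance: K_A − x×(3210 − 2730) = K_B, so x = (K_A − K_B)/(3210 − 2730) = 11692.5/480 = 24.4 km.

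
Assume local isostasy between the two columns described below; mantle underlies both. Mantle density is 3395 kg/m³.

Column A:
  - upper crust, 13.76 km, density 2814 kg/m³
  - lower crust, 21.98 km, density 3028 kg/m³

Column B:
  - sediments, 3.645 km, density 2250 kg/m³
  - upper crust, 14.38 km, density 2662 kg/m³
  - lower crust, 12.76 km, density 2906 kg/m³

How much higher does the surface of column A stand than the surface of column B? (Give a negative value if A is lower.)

−1.44 km

For any compensation level in the mantle, the mantle terms cancel and isostasy reduces to e = (Σt_A − Σt_B) − (Σ(ρt)_A − Σ(ρt)_B) / ρ_m.
Σt_A = 35.74 km; Σt_B = 30.785 km; Σ(ρt)_A = 105276.08; Σ(ρt)_B = 83561.37 (in km·kg/m³).
e = (35.74 − 30.785) − (105276.08 − 83561.37) / 3395 = −1.44 km.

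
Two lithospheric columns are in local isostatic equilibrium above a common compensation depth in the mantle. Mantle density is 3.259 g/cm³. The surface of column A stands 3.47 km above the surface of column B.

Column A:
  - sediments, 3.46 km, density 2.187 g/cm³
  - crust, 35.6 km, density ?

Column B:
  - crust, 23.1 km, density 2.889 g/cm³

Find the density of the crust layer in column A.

2.81 g/cm³

Take the compensation level at the base of the deeper column (depth z_c below the surface of column A) and equate Σ ρ_i t_i down to z_c; mantle fills any gap and the z_c terms cancel.
Column A: 3.46×2.187 + 35.6×ρ + (z_c − 39.06)×3.259
Column B: 3.47×0 + 23.1×2.889 + (z_c − 3.47 − 23.1)×3.259
The z_c×3.259 term appears on both sides and cancels. Collect the known terms of each column as K = Σ(ρt)_known − 3.259 × (depth of known layers): K_A = 7.56702 − 3.259×39.06 = −119.72952; K_B = 66.7359 − 3.259×(3.47 + 23.1) = −19.85573.
Balance: K_A + 35.6×ρ = K_B, so ρ = (K_B − K_A)/35.6 = 99.8738/35.6 = 2.81 g/cm³.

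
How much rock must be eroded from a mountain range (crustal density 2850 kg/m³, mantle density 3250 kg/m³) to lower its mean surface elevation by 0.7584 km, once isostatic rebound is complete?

Net drop Δ = e − u = e − e ρ_c/ρ_m = e (ρ_m − ρ_c)/ρ_m.
e = Δ ρ_m/(ρ_m − ρ_c) = 0.7584 km × 3250/400 = 6.16 km.

6.16 km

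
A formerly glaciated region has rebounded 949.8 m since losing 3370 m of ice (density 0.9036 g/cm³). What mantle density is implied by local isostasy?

3.21 g/cm³

ρ_m = ρ_ice t / u = 0.9036 × 3370 m/949.8 m = 3.21 g/cm³.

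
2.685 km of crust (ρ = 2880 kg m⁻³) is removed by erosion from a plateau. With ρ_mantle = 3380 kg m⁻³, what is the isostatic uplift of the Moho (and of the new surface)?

2.29 km

Unloading: uplift u = e ρ_c/ρ_m = 2.685 km × 2880/3380 = 2.29 km.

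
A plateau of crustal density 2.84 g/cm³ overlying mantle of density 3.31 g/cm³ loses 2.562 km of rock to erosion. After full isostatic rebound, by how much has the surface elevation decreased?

Rebound u = e ρ_c/ρ_m = 2.562 km × 2.84/3.31 = 2.198 km.
Net surface drop = e − u = 2.562 km − 2.198 km = e (ρ_m − ρ_c)/ρ_m = 0.364 km.

0.364 km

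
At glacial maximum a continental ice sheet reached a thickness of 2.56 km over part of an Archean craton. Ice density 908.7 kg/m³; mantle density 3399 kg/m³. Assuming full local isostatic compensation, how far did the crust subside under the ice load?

For local isostatic compensation: the ice load ρ_ice t is balanced by mantle displaced below, ρ_m s.
s = t ρ_ice / ρ_m = 2.56 km × 908.7/3399 = 0.684 km.

0.684 km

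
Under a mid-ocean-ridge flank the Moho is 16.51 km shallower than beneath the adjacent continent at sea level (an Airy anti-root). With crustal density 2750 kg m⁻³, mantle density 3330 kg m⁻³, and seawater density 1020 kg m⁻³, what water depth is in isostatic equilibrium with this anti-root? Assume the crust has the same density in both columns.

5.54 km

Replacing a thickness d of crust by seawater at the top must be balanced by replacing crust with mantle at the base: d (ρ_c − ρ_w) = a (ρ_m − ρ_c).
d = a (ρ_m − ρ_c)/(ρ_c − ρ_w) = 16.51 km × 580/1730 = 5.54 km.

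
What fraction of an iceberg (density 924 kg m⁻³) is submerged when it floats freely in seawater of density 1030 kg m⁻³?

89.7%

Submerged fraction = ρ_obj/ρ_fluid = 924/1030 = 89.7%.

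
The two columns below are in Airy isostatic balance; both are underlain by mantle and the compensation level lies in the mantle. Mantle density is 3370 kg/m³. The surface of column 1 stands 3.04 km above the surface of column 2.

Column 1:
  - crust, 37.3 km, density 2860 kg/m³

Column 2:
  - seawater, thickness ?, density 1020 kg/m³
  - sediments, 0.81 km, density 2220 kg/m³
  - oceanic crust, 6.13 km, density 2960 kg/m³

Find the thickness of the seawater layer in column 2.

2.27 km

Take the compensation level at the base of the deeper column (depth z_c below the surface of column 1) and equate Σ ρ_i t_i down to z_c; mantle fills any gap and the z_c terms cancel.
Column 1: 37.3×2860 + (z_c − 37.3)×3370
Column 2: 3.04×0 + x×1020 + 0.81×2220 + 6.13×2960 + (z_c − 3.04 − 6.94 − x)×3370
The z_c×3370 term appears on both sides and cancels. Collect the known terms of each column as K = Σ(ρt)_known − 3370 × (depth of known layers): K_1 = 106678 − 3370×37.3 = −19023; K_2 = 19943 − 3370×(3.04 + 6.94) = −13689.6.
Balance: K_1 = K_2 − x×(3370 − 1020), so x = (K_2 − K_1)/(3370 − 1020) = 5333.4/2350 = 2.27 km.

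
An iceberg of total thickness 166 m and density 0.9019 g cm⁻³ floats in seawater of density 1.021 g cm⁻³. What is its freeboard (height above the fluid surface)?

Floating equilibrium: submerged depth d = t ρ_obj/ρ_fluid = 166 m × 0.9019/1.021 = 146.6 m.
Freeboard = t − d = 166 m − 146.6 m = 19.4 m.

19.4 m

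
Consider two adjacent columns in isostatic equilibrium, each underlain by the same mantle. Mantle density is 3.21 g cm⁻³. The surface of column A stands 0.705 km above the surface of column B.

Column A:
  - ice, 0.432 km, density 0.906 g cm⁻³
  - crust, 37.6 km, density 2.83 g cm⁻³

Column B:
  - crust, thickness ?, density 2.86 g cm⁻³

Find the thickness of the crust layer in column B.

Take the compensation level at the base of the deeper column (depth z_c below the surface of column A) and equate Σ ρ_i t_i down to z_c; mantle fills any gap and the z_c terms cancel.
Column A: 0.432×0.906 + 37.6×2.83 + (z_c − 38.032)×3.21
Column B: 0.705×0 + x×2.86 + (z_c − 0.705 − 0 − x)×3.21
The z_c×3.21 term appears on both sides and cancels. Collect the known terms of each column as K = Σ(ρt)_known − 3.21 × (depth of known layers): K_A = 106.799392 − 3.21×38.032 = −15.283328; K_B = 0 − 3.21×(0.705 + 0) = −2.26305.
Balance: K_A = K_B − x×(3.21 − 2.86), so x = (K_B − K_A)/(3.21 − 2.86) = 13.0203/0.35 = 37.2 km.

37.2 km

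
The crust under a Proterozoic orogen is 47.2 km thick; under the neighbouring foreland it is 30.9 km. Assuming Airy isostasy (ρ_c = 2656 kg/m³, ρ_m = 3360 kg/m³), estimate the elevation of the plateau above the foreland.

Excess crust Δ = 47.2 km − 30.9 km = 16.3 km, split between elevation h and root r with h + r = Δ.
Airy balance ρ_c h = (ρ_m − ρ_c) r gives r = h ρ_c/(ρ_m − ρ_c), so h (1 + ρ_c/(ρ_m − ρ_c)) = Δ, i.e. h = Δ (ρ_m − ρ_c)/ρ_m.
h = 16.3 km × 704/3360 = 3.42 km.

3.42 km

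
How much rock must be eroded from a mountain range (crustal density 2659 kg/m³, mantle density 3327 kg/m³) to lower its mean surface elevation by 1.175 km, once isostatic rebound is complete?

5.85 km

Net drop Δ = e − u = e − e ρ_c/ρ_m = e (ρ_m − ρ_c)/ρ_m.
e = Δ ρ_m/(ρ_m − ρ_c) = 1.175 km × 3327/668 = 5.85 km.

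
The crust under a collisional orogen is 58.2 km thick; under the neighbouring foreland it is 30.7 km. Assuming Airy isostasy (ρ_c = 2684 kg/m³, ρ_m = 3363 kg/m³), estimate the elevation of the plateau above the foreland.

5.55 km

Excess crust Δ = 58.2 km − 30.7 km = 27.5 km, split between elevation h and root r with h + r = Δ.
Airy balance ρ_c h = (ρ_m − ρ_c) r gives r = h ρ_c/(ρ_m − ρ_c), so h (1 + ρ_c/(ρ_m − ρ_c)) = Δ, i.e. h = Δ (ρ_m − ρ_c)/ρ_m.
h = 27.5 km × 679/3363 = 5.55 km.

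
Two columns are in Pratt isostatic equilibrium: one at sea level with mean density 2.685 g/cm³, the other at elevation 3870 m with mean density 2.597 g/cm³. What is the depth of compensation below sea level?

ρ_ref D = ρ (D + h) → D (ρ_ref − ρ) = ρ h.
D = ρ h/(ρ_ref − ρ) = 2.597 × 3870 m/(2.685 − 2.597) = 114000 m.

114000 m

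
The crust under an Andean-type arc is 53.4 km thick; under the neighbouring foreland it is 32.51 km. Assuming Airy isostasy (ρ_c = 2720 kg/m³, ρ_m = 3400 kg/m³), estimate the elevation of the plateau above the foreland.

4.18 km

Excess crust Δ = 53.4 km − 32.51 km = 20.89 km, split between elevation h and root r with h + r = Δ.
Airy balance ρ_c h = (ρ_m − ρ_c) r gives r = h ρ_c/(ρ_m − ρ_c), so h (1 + ρ_c/(ρ_m − ρ_c)) = Δ, i.e. h = Δ (ρ_m − ρ_c)/ρ_m.
h = 20.89 km × 680/3400 = 4.18 km.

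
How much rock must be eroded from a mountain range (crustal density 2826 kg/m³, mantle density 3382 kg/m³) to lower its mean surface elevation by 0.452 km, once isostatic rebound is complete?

Net drop Δ = e − u = e − e ρ_c/ρ_m = e (ρ_m − ρ_c)/ρ_m.
e = Δ ρ_m/(ρ_m − ρ_c) = 0.452 km × 3382/556 = 2.75 km.

2.75 km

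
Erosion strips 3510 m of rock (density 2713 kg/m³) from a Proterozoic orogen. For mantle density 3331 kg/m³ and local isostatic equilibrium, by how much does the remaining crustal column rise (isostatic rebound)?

2860 m

Unloading: uplift u = e ρ_c/ρ_m = 3510 m × 2713/3331 = 2860 m.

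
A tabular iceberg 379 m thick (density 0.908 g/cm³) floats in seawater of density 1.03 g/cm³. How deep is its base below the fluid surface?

334 m

Draft d = t ρ_obj/ρ_fluid = 379 m × 0.908/1.03 = 334 m.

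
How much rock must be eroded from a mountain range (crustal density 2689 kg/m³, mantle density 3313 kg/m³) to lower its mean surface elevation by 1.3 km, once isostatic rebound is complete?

6.9 km

Net drop Δ = e − u = e − e ρ_c/ρ_m = e (ρ_m − ρ_c)/ρ_m.
e = Δ ρ_m/(ρ_m − ρ_c) = 1.3 km × 3313/624 = 6.9 km.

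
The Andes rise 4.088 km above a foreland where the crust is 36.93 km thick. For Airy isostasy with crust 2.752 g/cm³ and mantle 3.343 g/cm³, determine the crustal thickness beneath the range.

60.1 km

Root depth r = h ρ_c / (ρ_m − ρ_c) = 4.088 km × 2.752 / 0.591 = 19.04 km.
Total thickness = T + h + r = 36.93 km + 4.088 km + 19.04 km = 60.1 km.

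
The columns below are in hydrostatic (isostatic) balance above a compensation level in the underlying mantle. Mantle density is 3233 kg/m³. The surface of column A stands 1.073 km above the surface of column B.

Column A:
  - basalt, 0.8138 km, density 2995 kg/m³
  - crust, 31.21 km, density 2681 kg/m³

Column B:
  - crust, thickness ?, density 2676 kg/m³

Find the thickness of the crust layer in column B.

Take the compensation level at the base of the deeper column (depth z_c below the surface of column A) and equate Σ ρ_i t_i down to z_c; mantle fills any gap and the z_c terms cancel.
Column A: 0.8138×2995 + 31.21×2681 + (z_c − 32.0238)×3233
Column B: 1.073×0 + x×2676 + (z_c − 1.073 − 0 − x)×3233
The z_c×3233 term appears on both sides and cancels. Collect the known terms of each column as K = Σ(ρt)_known − 3233 × (depth of known layers): K_A = 86111.341 − 3233×32.0238 = −17421.6044; K_B = 0 − 3233×(1.073 + 0) = −3469.009.
Balance: K_A = K_B − x×(3233 − 2676), so x = (K_B − K_A)/(3233 − 2676) = 13952.6/557 = 25 km.

25 km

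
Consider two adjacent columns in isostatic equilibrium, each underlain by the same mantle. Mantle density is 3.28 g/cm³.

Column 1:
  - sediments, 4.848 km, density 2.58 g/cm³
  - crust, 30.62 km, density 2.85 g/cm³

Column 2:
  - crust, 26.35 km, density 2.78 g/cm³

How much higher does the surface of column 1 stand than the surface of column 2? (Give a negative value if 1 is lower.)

1.03 km

For any compensation level in the mantle, the mantle terms cancel and isostasy reduces to e = (Σt_1 − Σt_2) − (Σ(ρt)_1 − Σ(ρt)_2) / ρ_m.
Σt_1 = 35.468 km; Σt_2 = 26.35 km; Σ(ρt)_1 = 99.77484; Σ(ρt)_2 = 73.253 (in km·g/cm³).
e = (35.468 − 26.35) − (99.77484 − 73.253) / 3.28 = 1.03 km.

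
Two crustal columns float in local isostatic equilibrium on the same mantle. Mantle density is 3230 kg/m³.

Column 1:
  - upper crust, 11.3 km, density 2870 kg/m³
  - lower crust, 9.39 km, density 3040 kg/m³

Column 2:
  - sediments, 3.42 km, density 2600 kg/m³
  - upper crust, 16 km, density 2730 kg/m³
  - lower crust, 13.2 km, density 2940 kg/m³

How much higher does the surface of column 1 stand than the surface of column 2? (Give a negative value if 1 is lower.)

For any compensation level in the mantle, the mantle terms cancel and isostasy reduces to e = (Σt_1 − Σt_2) − (Σ(ρt)_1 − Σ(ρt)_2) / ρ_m.
Σt_1 = 20.69 km; Σt_2 = 32.62 km; Σ(ρt)_1 = 60976.6; Σ(ρt)_2 = 91380 (in km·kg/m³).
e = (20.69 − 32.62) − (60976.6 − 91380) / 3230 = −2.52 km.

−2.52 km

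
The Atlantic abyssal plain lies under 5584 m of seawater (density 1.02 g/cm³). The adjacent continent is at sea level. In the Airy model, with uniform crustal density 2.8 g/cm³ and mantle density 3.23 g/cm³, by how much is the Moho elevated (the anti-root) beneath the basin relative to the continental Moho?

23100 m

By Archimedes' principle applied to the lithosphere: replacing crust with seawater at the top is compensated by replacing crust with mantle at the base: d (ρ_c − ρ_w) = a (ρ_m − ρ_c).
a = d (ρ_c − ρ_w)/(ρ_m − ρ_c) = 5584 m × 1.78/0.43 = 23100 m.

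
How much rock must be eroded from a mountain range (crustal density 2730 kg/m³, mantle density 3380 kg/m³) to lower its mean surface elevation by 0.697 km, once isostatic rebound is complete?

Net drop Δ = e − u = e − e ρ_c/ρ_m = e (ρ_m − ρ_c)/ρ_m.
e = Δ ρ_m/(ρ_m − ρ_c) = 0.697 km × 3380/650 = 3.62 km.

3.62 km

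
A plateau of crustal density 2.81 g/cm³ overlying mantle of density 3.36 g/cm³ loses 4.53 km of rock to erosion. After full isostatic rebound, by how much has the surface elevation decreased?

0.742 km

Rebound u = e ρ_c/ρ_m = 4.53 km × 2.81/3.36 = 3.788 km.
Net surface drop = e − u = 4.53 km − 3.788 km = e (ρ_m − ρ_c)/ρ_m = 0.742 km.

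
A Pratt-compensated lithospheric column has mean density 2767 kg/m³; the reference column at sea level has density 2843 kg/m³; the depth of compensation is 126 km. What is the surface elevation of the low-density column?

3.46 km

ρ_ref D = ρ (D + h) → h = D (ρ_ref − ρ)/ρ.
h = 126 km × (2843 − 2767)/2767 = 3.46 km.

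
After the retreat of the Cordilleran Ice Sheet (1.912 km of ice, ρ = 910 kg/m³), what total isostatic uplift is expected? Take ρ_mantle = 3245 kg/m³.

Removing the load lets mantle flow back in; uplift u satisfies ρ_ice t = ρ_m u.
u = t ρ_ice/ρ_m = 1.912 km × 910/3245 = 0.536 km.

0.536 km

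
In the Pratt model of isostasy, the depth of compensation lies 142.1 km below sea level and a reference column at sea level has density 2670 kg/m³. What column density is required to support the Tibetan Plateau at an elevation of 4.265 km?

Pratt balance: ρ_ref D = ρ (D + h).
ρ = ρ_ref D/(D + h) = 2670 × 142.1 km/(142.1 km + 4.265 km) = 2590 kg/m³.

2590 kg/m³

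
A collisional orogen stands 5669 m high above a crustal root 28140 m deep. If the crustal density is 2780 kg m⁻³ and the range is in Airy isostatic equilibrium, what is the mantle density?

3340 kg m⁻³

Airy balance: ρ_c h = (ρ_m − ρ_c) r → ρ_m = ρ_c (1 + h/r).
ρ_m = 2780 × (1 + 5669 m/28140 m) = 3340 kg m⁻³.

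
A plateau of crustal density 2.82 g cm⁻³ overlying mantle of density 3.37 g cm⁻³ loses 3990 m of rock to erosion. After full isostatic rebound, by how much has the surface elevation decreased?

651 m

Rebound u = e ρ_c/ρ_m = 3990 m × 2.82/3.37 = 3339 m.
Net surface drop = e − u = 3990 m − 3339 m = e (ρ_m − ρ_c)/ρ_m = 651 m.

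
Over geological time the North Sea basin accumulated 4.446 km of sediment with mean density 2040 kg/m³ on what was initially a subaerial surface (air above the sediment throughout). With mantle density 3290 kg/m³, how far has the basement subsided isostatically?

Subaerial load: s = t ρ_sed / ρ_m = 4.446 km × 2040/3290 = 2.76 km.

2.76 km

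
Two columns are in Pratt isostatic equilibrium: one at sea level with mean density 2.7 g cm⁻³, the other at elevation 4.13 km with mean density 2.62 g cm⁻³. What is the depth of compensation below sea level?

135 km

ρ_ref D = ρ (D + h) → D (ρ_ref − ρ) = ρ h.
D = ρ h/(ρ_ref − ρ) = 2.62 × 4.13 km/(2.7 − 2.62) = 135 km.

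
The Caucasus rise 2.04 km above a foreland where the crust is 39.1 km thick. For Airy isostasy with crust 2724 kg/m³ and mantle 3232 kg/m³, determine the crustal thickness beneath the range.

52.1 km

Root depth r = h ρ_c / (ρ_m − ρ_c) = 2.04 km × 2724 / 508 = 10.94 km.
Total thickness = T + h + r = 39.1 km + 2.04 km + 10.94 km = 52.1 km.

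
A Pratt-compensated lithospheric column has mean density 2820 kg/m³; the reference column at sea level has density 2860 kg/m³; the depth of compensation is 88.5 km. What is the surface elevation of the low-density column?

1.26 km

ρ_ref D = ρ (D + h) → h = D (ρ_ref − ρ)/ρ.
h = 88.5 km × (2860 − 2820)/2820 = 1.26 km.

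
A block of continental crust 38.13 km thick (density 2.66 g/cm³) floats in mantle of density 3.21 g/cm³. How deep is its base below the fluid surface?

Draft d = t ρ_obj/ρ_fluid = 38.13 km × 2.66/3.21 = 31.6 km.

31.6 km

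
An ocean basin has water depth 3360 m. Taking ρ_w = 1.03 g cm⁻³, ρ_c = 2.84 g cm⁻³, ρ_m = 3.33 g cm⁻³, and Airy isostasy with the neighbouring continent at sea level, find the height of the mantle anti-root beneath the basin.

In Airy isostatic equilibrium: replacing crust with seawater at the top is compensated by replacing crust with mantle at the base: d (ρ_c − ρ_w) = a (ρ_m − ρ_c).
a = d (ρ_c − ρ_w)/(ρ_m − ρ_c) = 3360 m × 1.81/0.49 = 12400 m.

12400 m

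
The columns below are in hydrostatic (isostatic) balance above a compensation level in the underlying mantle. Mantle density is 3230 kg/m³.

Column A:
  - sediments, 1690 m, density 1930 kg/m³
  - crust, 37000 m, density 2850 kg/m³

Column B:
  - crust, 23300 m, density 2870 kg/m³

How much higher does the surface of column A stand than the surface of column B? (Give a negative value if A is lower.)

2440 m

For any compensation level in the mantle, the mantle terms cancel and isostasy reduces to e = (Σt_A − Σt_B) − (Σ(ρt)_A − Σ(ρt)_B) / ρ_m.
Σt_A = 38690 m; Σt_B = 23300 m; Σ(ρt)_A = 108711700; Σ(ρt)_B = 66871000 (in m·kg/m³).
e = (38690 − 23300) − (108711700 − 66871000) / 3230 = 2440 m.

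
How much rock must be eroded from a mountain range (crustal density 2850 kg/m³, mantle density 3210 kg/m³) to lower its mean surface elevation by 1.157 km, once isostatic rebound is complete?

Net drop Δ = e − u = e − e ρ_c/ρ_m = e (ρ_m − ρ_c)/ρ_m.
e = Δ ρ_m/(ρ_m − ρ_c) = 1.157 km × 3210/360 = 10.3 km.

10.3 km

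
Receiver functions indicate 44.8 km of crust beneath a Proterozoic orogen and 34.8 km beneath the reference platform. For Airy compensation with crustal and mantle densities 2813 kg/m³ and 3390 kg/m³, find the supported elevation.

Excess crust Δ = 44.8 km − 34.8 km = 10 km, split between elevation h and root r with h + r = Δ.
Airy balance ρ_c h = (ρ_m − ρ_c) r gives r = h ρ_c/(ρ_m − ρ_c), so h (1 + ρ_c/(ρ_m − ρ_c)) = Δ, i.e. h = Δ (ρ_m − ρ_c)/ρ_m.
h = 10 km × 577/3390 = 1.7 km.

1.7 km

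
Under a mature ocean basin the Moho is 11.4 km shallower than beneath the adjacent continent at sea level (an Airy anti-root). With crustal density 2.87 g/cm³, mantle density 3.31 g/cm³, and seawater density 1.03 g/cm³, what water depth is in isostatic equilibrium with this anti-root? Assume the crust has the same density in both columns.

2.73 km

Replacing a thickness d of crust by seawater at the top must be balanced by replacing crust with mantle at the base: d (ρ_c − ρ_w) = a (ρ_m − ρ_c).
d = a (ρ_m − ρ_c)/(ρ_c − ρ_w) = 11.4 km × 0.44/1.84 = 2.73 km.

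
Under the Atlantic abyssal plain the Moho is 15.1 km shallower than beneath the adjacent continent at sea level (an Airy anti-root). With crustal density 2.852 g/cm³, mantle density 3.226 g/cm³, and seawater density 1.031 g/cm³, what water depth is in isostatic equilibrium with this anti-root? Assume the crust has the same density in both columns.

Replacing a thickness d of crust by seawater at the top must be balanced by replacing crust with mantle at the base: d (ρ_c − ρ_w) = a (ρ_m − ρ_c).
d = a (ρ_m − ρ_c)/(ρ_c − ρ_w) = 15.1 km × 0.374/1.821 = 3.1 km.

3.1 km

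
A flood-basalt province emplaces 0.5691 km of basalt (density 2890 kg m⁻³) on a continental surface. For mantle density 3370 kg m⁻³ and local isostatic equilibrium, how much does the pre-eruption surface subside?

0.488 km

Subaerial loading: s = t ρ_load / ρ_m.
s = 0.5691 km × 2890/3370 = 0.488 km.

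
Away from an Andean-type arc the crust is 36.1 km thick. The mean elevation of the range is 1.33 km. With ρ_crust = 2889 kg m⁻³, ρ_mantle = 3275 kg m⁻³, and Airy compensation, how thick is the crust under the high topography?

47.4 km

Root depth r = h ρ_c / (ρ_m − ρ_c) = 1.33 km × 2889 / 386 = 9.954 km.
Total thickness = T + h + r = 36.1 km + 1.33 km + 9.954 km = 47.4 km.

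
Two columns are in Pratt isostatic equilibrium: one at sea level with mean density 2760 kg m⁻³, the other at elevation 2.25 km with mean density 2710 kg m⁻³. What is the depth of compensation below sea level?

122 km

ρ_ref D = ρ (D + h) → D (ρ_ref − ρ) = ρ h.
D = ρ h/(ρ_ref − ρ) = 2710 × 2.25 km/(2760 − 2710) = 122 km.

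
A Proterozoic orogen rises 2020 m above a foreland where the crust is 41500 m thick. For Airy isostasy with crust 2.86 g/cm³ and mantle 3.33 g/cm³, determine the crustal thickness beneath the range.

Root depth r = h ρ_c / (ρ_m − ρ_c) = 2020 m × 2.86 / 0.47 = 12290 m.
Total thickness = T + h + r = 41500 m + 2020 m + 12290 m = 55800 m.

55800 m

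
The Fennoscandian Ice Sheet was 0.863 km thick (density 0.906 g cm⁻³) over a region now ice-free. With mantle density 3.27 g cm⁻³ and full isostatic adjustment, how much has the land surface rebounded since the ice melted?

0.239 km

Removing the load lets mantle flow back in; uplift u satisfies ρ_ice t = ρ_m u.
u = t ρ_ice/ρ_m = 0.863 km × 0.906/3.27 = 0.239 km.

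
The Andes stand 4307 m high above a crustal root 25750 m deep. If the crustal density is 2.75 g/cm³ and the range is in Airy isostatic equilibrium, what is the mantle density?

3.21 g/cm³

Airy balance: ρ_c h = (ρ_m − ρ_c) r → ρ_m = ρ_c (1 + h/r).
ρ_m = 2.75 × (1 + 4307 m/25750 m) = 3.21 g/cm³.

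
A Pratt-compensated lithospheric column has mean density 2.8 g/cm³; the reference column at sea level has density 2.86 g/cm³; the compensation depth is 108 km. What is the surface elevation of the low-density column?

2.31 km

ρ_ref D = ρ (D + h) → h = D (ρ_ref − ρ)/ρ.
h = 108 km × (2.86 − 2.8)/2.8 = 2.31 km.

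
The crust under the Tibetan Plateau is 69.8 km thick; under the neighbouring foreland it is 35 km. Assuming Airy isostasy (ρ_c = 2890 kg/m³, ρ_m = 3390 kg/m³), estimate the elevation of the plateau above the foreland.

Excess crust Δ = 69.8 km − 35 km = 34.8 km, split between elevation h and root r with h + r = Δ.
Airy balance ρ_c h = (ρ_m − ρ_c) r gives r = h ρ_c/(ρ_m − ρ_c), so h (1 + ρ_c/(ρ_m − ρ_c)) = Δ, i.e. h = Δ (ρ_m − ρ_c)/ρ_m.
h = 34.8 km × 500/3390 = 5.13 km.

5.13 km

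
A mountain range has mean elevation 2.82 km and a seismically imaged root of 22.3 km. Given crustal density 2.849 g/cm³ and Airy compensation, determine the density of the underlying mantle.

3.21 g/cm³

Airy balance: ρ_c h = (ρ_m − ρ_c) r → ρ_m = ρ_c (1 + h/r).
ρ_m = 2.849 × (1 + 2.82 km/22.3 km) = 3.21 g/cm³.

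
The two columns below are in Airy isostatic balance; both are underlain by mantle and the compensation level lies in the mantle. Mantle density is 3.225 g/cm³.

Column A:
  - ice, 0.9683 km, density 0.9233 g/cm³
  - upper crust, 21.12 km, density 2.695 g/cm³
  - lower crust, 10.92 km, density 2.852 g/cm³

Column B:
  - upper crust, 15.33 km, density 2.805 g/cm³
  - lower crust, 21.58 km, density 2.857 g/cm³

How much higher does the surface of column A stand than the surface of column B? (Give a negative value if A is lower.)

For any compensation level in the mantle, the mantle terms cancel and isostasy reduces to e = (Σt_A − Σt_B) − (Σ(ρt)_A − Σ(ρt)_B) / ρ_m.
Σt_A = 33.0083 km; Σt_B = 36.91 km; Σ(ρt)_A = 88.9562714; Σ(ρt)_B = 104.65471 (in km·g/cm³).
e = (33.0083 − 36.91) − (88.9562714 − 104.65471) / 3.225 = 0.966 km.

0.966 km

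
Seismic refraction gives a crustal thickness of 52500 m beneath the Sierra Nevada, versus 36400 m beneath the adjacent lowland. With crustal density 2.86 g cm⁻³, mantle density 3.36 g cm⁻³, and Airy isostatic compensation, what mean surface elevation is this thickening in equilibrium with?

2400 m

Excess crust Δ = 52500 m − 36400 m = 16100 m, split between elevation h and root r with h + r = Δ.
Airy balance ρ_c h = (ρ_m − ρ_c) r gives r = h ρ_c/(ρ_m − ρ_c), so h (1 + ρ_c/(ρ_m − ρ_c)) = Δ, i.e. h = Δ (ρ_m − ρ_c)/ρ_m.
h = 16100 m × 0.5/3.36 = 2400 m.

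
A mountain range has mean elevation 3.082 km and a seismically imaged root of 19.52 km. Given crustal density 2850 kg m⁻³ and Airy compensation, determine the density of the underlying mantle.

Airy balance: ρ_c h = (ρ_m − ρ_c) r → ρ_m = ρ_c (1 + h/r).
ρ_m = 2850 × (1 + 3.082 km/19.52 km) = 3300 kg m⁻³.

3300 kg m⁻³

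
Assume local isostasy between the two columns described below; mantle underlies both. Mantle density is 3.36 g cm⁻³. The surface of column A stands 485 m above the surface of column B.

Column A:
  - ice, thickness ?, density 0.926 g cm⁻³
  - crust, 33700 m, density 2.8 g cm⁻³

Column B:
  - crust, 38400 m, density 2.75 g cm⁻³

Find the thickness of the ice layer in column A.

Take the compensation level at the base of the deeper column (depth z_c below the surface of column A) and equate Σ ρ_i t_i down to z_c; mantle fills any gap and the z_c terms cancel.
Column A: x×0.926 + 33700×2.8 + (z_c − 33700 − x)×3.36
Column B: 485×0 + 38400×2.75 + (z_c − 485 − 38400)×3.36
The z_c×3.36 term appears on both sides and cancels. Collect the known terms of each column as K = Σ(ρt)_known − 3.36 × (depth of known layers): K_A = 94360 − 3.36×33700 = −18872; K_B = 105600 − 3.36×(485 + 38400) = −25053.6.
Balance: K_A − x×(3.36 − 0.926) = K_B, so x = (K_A − K_B)/(3.36 − 0.926) = 6181.6/2.434 = 2540 m.

2540 m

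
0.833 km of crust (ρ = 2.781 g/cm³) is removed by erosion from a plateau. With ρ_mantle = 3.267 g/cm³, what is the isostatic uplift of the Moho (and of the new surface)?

Unloading: uplift u = e ρ_c/ρ_m = 0.833 km × 2.781/3.267 = 0.709 km.

0.709 km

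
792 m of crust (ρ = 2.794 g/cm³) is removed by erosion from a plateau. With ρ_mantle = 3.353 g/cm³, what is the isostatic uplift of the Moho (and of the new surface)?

660 m

Unloading: uplift u = e ρ_c/ρ_m = 792 m × 2.794/3.353 = 660 m.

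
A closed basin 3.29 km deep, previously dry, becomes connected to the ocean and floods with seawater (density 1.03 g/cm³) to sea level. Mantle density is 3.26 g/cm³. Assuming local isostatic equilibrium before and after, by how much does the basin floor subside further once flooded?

After flooding the water column is d + s deep. Its weight must equal the weight of mantle displaced by the extra subsidence s: (d + s) ρ_w = s ρ_m.
s = d ρ_w / (ρ_m − ρ_w) = 3.29 km × 1.03/(3.26 − 1.03) = 1.52 km.

1.52 km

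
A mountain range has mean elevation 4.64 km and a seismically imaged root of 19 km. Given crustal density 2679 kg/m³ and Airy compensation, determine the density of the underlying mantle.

3330 kg/m³

Airy balance: ρ_c h = (ρ_m − ρ_c) r → ρ_m = ρ_c (1 + h/r).
ρ_m = 2679 × (1 + 4.64 km/19 km) = 3330 kg/m³.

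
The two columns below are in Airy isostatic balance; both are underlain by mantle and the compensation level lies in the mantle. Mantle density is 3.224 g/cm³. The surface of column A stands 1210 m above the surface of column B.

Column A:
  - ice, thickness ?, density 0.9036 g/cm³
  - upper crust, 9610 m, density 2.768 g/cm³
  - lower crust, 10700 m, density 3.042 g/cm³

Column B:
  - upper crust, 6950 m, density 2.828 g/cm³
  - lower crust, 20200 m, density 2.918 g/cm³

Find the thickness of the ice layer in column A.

Take the compensation level at the base of the deeper column (depth z_c below the surface of column A) and equate Σ ρ_i t_i down to z_c; mantle fills any gap and the z_c terms cancel.
Column A: x×0.9036 + 9610×2.768 + 10700×3.042 + (z_c − 20310 − x)×3.224
Column B: 1210×0 + 6950×2.828 + 20200×2.918 + (z_c − 1210 − 27150)×3.224
The z_c×3.224 term appears on both sides and cancels. Collect the known terms of each column as K = Σ(ρt)_known − 3.224 × (depth of known layers): K_A = 59149.88 − 3.224×20310 = −6329.56; K_B = 78598.2 − 3.224×(1210 + 27150) = −12834.44.
Balance: K_A − x×(3.224 − 0.9036) = K_B, so x = (K_A − K_B)/(3.224 − 0.9036) = 6504.88/2.3204 = 2800 m.

2800 m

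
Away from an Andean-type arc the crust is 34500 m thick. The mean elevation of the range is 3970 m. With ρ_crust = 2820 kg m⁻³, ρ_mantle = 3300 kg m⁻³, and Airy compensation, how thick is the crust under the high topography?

Root depth r = h ρ_c / (ρ_m − ρ_c) = 3970 m × 2820 / 480 = 23320 m.
Total thickness = T + h + r = 34500 m + 3970 m + 23320 m = 61800 m.

61800 m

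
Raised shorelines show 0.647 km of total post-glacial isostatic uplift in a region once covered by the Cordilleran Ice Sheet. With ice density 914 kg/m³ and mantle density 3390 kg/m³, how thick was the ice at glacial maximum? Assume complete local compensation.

2.4 km

u = t ρ_ice/ρ_m → t = u ρ_m/ρ_ice = 0.647 km × 3390/914 = 2.4 km.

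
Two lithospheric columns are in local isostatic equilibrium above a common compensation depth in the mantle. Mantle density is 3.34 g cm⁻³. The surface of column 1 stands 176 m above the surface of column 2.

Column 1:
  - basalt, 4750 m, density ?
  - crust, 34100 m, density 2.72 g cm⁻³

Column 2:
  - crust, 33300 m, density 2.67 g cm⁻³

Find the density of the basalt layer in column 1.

2.97 g cm⁻³

Take the compensation level at the base of the deeper column (depth z_c below the surface of column 1) and equate Σ ρ_i t_i down to z_c; mantle fills any gap and the z_c terms cancel.
Column 1: 4750×ρ + 34100×2.72 + (z_c − 38850)×3.34
Column 2: 176×0 + 33300×2.67 + (z_c − 176 − 33300)×3.34
The z_c×3.34 term appears on both sides and cancels. Collect the known terms of each column as K = Σ(ρt)_known − 3.34 × (depth of known layers): K_1 = 92752 − 3.34×38850 = −37007; K_2 = 88911 − 3.34×(176 + 33300) = −22898.84.
Balance: K_1 + 4750×ρ = K_2, so ρ = (K_2 − K_1)/4750 = 14108.2/4750 = 2.97 g cm⁻³.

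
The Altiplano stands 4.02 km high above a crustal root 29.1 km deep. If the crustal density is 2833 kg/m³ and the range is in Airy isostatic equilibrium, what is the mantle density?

Airy balance: ρ_c h = (ρ_m − ρ_c) r → ρ_m = ρ_c (1 + h/r).
ρ_m = 2833 × (1 + 4.02 km/29.1 km) = 3220 kg/m³.

3220 kg/m³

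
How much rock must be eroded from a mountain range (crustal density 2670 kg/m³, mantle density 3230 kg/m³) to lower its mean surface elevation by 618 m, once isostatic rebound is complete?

Net drop Δ = e − u = e − e ρ_c/ρ_m = e (ρ_m − ρ_c)/ρ_m.
e = Δ ρ_m/(ρ_m − ρ_c) = 618 m × 3230/560 = 3560 m.

3560 m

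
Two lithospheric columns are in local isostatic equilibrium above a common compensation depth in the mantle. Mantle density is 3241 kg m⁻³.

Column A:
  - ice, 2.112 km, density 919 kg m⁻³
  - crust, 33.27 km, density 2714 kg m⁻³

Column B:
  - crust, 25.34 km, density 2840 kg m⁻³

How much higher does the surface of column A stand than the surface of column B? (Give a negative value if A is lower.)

For any compensation level in the mantle, the mantle terms cancel and isostasy reduces to e = (Σt_A − Σt_B) − (Σ(ρt)_A − Σ(ρt)_B) / ρ_m.
Σt_A = 35.382 km; Σt_B = 25.34 km; Σ(ρt)_A = 92235.708; Σ(ρt)_B = 71965.6 (in km·kg m⁻³).
e = (35.382 − 25.34) − (92235.708 − 71965.6) / 3241 = 3.79 km.

3.79 km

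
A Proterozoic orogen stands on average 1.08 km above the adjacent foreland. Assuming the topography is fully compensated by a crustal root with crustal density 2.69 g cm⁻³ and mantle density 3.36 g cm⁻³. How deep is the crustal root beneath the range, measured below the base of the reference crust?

4.34 km

Isostatic balance requires: the weight of the topography is balanced by the buoyancy of the root, ρ_c h = (ρ_m − ρ_c) r.
r = h · ρ_c / (ρ_m − ρ_c) = 1.08 km × 2.69 / (3.36 − 2.69) = 4.34 km.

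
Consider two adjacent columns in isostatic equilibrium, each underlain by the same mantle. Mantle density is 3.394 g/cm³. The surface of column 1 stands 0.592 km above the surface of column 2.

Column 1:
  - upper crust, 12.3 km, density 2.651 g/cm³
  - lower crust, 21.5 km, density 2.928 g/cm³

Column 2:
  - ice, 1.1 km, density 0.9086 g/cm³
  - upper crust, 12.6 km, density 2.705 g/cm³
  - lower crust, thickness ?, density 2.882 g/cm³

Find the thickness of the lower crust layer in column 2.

Take the compensation level at the base of the deeper column (depth z_c below the surface of column 1) and equate Σ ρ_i t_i down to z_c; mantle fills any gap and the z_c terms cancel.
Column 1: 12.3×2.651 + 21.5×2.928 + (z_c − 33.8)×3.394
Column 2: 0.592×0 + 1.1×0.9086 + 12.6×2.705 + x×2.882 + (z_c − 0.592 − 13.7 − x)×3.394
The z_c×3.394 term appears on both sides and cancels. Collect the known terms of each column as K = Σ(ρt)_known − 3.394 × (depth of known layers): K_1 = 95.5593 − 3.394×33.8 = −19.1579; K_2 = 35.08246 − 3.394×(0.592 + 13.7) = −13.424588.
Balance: K_1 = K_2 − x×(3.394 − 2.882), so x = (K_2 − K_1)/(3.394 − 2.882) = 5.73331/0.512 = 11.2 km.

11.2 km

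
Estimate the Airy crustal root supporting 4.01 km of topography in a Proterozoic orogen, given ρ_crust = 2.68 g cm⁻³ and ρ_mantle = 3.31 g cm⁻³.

In Airy isostatic equilibrium: the weight of the topography is balanced by the buoyancy of the root, ρ_c h = (ρ_m − ρ_c) r.
r = h · ρ_c / (ρ_m − ρ_c) = 4.01 km × 2.68 / (3.31 − 2.68) = 17.1 km.

17.1 km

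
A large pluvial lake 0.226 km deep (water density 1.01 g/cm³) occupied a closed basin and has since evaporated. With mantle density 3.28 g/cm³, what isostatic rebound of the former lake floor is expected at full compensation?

u = d ρ_w/ρ_m = 0.226 km × 1.01/3.28 = 0.0696 km.

0.0696 km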